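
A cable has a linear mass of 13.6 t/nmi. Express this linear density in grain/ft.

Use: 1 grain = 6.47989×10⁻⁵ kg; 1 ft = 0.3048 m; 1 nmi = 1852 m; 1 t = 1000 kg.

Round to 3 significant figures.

13.6 t/nmi × 1000 kg/t ÷ 1852 m/nmi = 7.34341 kg/m
7.34341 kg/m ÷ 6.47989×10⁻⁵ kg/grain × 0.3048 m/ft = 34541.8 grain/ft

3.45×10⁴ grain/ft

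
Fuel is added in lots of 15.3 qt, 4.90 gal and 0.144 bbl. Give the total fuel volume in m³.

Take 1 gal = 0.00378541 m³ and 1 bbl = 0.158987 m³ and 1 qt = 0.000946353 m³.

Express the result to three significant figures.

15.3 qt × 0.000946353 → 0.0144792 m³
4.90 gal × 0.00378541 → 0.0185485 m³
0.144 bbl × 0.158987 → 0.0228941 m³
Total: 0.0144792 + 0.0185485 + 0.0228941 = 0.0559218 m³

0.0559 m³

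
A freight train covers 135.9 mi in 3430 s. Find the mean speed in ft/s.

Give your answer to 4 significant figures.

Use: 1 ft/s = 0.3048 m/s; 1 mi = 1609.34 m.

135.9 mi × 1609.34 → 218709 m
v = d / t = 218709 m / 3430 s = 63.7636 m/s
63.7636 m/s ÷ (0.3048 m/s/ft/s) = 209.198 ft/s

209.2 ft/s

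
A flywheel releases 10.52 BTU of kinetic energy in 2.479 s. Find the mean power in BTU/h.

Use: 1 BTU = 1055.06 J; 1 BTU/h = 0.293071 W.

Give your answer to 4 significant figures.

10.52 BTU × 1055.06 → 11099.2 J
P = E / t = 11099.2 J / 2.479 s = 4477.29 W
4477.29 W ÷ (0.293071 W/BTU/h) = 15277.2 BTU/h

1.528×10⁴ BTU/h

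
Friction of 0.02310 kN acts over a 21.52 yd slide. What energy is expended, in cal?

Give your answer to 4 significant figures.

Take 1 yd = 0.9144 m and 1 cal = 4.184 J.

0.02310 kN × 1000 → 23.1 N
21.52 yd × 0.9144 → 19.6779 m
W = F × d = 23.1 N × 19.6779 m = 454.559 J
454.559 J ÷ (4.184 J/cal) = 108.642 cal

108.6 cal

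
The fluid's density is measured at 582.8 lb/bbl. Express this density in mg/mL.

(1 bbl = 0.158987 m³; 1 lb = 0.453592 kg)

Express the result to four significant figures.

1663 mg/mL

582.8 lb/bbl × 0.453592 kg/lb ÷ 0.158987 m³/bbl = 1662.74 kg/m³
1662.74 kg/m³ ÷ 10⁻⁶ kg/mg × 10⁻⁶ m³/mL = 1662.74 mg/mL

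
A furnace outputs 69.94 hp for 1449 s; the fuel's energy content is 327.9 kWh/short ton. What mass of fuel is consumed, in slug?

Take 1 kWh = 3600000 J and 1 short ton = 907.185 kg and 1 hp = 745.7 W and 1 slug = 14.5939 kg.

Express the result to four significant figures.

3.980 slug

69.94 hp → 52154.3 W
E = P × t = 52154.3 × 1449 = 7.55716×10⁷ J
327.9 kWh/short ton → 1.30121×10⁶ J/kg
m = E / e_s = 7.55716×10⁷ / 1.30121×10⁶ = 58.0779 kg
In slug: 58.0779 / 14.5939 = 3.9796 slug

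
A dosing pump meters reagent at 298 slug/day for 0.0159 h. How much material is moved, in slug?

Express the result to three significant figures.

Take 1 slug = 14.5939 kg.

298 slug/day → 0.0503354 kg/s
0.0159 h → 57.24 s
m = ṁ × t = 0.0503354 × 57.24 = 2.8812 kg
In slug: 2.8812 / 14.5939 = 0.197425 slug

0.197 slug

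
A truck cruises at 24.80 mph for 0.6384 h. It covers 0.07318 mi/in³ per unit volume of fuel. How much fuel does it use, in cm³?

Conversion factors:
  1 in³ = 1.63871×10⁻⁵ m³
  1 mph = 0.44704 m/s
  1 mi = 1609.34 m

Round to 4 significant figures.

24.80 mph → 11.0866 m/s
0.6384 h → 2298.24 s
d = v × t = 11.0866 × 2298.24 = 25479.7 m
0.07318 mi/in³ → 7.18684×10⁶ m/m³
V = d / (distance per unit fuel) = 25479.7 / 7.18684×10⁶ = 0.00354533 m³
In cm³: 0.00354533 / 10⁻⁶ = 3545.33 cm³

3545 cm³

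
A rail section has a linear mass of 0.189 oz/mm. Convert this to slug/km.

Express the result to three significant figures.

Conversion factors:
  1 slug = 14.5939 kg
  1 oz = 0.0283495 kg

0.189 oz/mm × 0.0283495 kg/oz ÷ 0.001 m/mm = 5.35806 kg/m
5.35806 kg/m ÷ 14.5939 kg/slug × 1000 m/km = 367.144 slug/km

367 slug/km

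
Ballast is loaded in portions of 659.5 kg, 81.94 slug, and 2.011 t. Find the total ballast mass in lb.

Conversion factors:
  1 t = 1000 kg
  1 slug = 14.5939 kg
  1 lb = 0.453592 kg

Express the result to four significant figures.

659.5 kg (already kg)
81.94 slug × 14.5939 = 1195.82 kg
2.011 t × 1000 = 2011 kg
Combined: 659.5 + 1195.82 + 2011 = 3866.32 kg
In lb: 3866.32 / 0.453592 = 8523.78 lb

8524 lb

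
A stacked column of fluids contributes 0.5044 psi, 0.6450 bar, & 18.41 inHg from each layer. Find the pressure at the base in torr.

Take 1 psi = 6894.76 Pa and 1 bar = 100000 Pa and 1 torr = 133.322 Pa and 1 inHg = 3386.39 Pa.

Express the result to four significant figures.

977.5 torr

0.5044 psi × 6894.76 = 3477.72 Pa
0.6450 bar × 100000 = 64500 Pa
18.41 inHg × 3386.39 = 62343.4 Pa
Sum: 3477.72 + 64500 + 62343.4 = 130321 Pa
In torr: 130321 / 133.322 = 977.491 torr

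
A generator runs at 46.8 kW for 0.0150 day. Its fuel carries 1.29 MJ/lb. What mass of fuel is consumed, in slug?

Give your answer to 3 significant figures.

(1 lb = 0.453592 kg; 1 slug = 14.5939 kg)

1.46 slug

46.8 kW → 46800 W
0.0150 day → 1296 s
E = P × t = 46800 × 1296 = 6.06528×10⁷ J
1.29 MJ/lb → 2.84397×10⁶ J/kg
m = E / e_s = 6.06528×10⁷ / 2.84397×10⁶ = 21.3268 kg
In slug: 21.3268 / 14.5939 = 1.46135 slug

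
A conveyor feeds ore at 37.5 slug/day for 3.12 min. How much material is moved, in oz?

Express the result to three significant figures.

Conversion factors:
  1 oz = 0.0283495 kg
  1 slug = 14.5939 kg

41.8 oz

37.5 slug/day → 0.00633416 kg/s
3.12 min → 187.2 s
m = ṁ × t = 0.00633416 × 187.2 = 1.18575 kg
In oz: 1.18575 / 0.0283495 = 41.8261 oz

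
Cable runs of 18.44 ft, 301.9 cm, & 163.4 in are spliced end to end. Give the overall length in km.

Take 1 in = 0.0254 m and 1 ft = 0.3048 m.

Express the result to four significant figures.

0.01279 km

18.44 ft × 0.3048 → 5.62051 m
301.9 cm × 0.01 → 3.019 m
163.4 in × 0.0254 → 4.15036 m
Combined: 5.62051 + 3.019 + 4.15036 = 12.7899 m
In km: 12.7899 / 1000 = 0.0127899 km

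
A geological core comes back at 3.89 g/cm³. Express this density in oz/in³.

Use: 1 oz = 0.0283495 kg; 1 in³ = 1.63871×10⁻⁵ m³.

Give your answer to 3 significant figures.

3.89 g/cm³ × 0.001 kg/g ÷ 10⁻⁶ m³/cm³ = 3890 kg/m³
3890 kg/m³ ÷ 0.0283495 kg/oz × 1.63871×10⁻⁵ m³/in³ = 2.24857 oz/in³

2.25 oz/in³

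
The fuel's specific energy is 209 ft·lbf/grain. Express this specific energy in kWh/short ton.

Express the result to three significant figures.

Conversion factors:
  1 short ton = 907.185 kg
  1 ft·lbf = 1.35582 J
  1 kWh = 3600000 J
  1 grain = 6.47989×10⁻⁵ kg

209 ft·lbf/grain × 1.35582 J/ft·lbf ÷ 6.47989×10⁻⁵ kg/grain = 4.37301×10⁶ J/kg
4.37301×10⁶ J/kg ÷ 3600000 J/kWh × 907.185 kg/short ton = 1101.98 kWh/short ton

1100 kWh/short ton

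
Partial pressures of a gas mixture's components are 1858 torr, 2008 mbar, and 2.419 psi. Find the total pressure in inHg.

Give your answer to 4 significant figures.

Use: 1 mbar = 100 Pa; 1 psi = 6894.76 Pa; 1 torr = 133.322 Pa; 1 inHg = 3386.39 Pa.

1858 torr × 133.322 → 247712 Pa
2008 mbar × 100 → 200800 Pa
2.419 psi × 6894.76 → 16678.4 Pa
Combined: 247712 + 200800 + 16678.4 = 465190 Pa
In inHg: 465190 / 3386.39 = 137.37 inHg

137.4 inHg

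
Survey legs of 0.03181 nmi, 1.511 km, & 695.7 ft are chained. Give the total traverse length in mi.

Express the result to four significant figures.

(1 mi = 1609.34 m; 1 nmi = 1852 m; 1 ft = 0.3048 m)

0.03181 nmi × 1852 = 58.9121 m
1.511 km × 1000 = 1511 m
695.7 ft × 0.3048 = 212.049 m
Total: 58.9121 + 1511 + 212.049 = 1781.96 m
In mi: 1781.96 / 1609.34 = 1.10726 mi

1.107 mi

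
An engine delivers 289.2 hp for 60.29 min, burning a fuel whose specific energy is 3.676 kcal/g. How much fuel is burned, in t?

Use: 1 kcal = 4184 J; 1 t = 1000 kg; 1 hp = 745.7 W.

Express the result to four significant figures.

289.2 hp → 215656 W
60.29 min → 3617.4 s
E = P × t = 215656 × 3617.4 = 7.80114×10⁸ J
3.676 kcal/g → 1.53804×10⁷ J/kg
m = E / e_s = 7.80114×10⁸ / 1.53804×10⁷ = 50.7213 kg
In t: 50.7213 / 1000 = 0.0507213 t

0.05072 t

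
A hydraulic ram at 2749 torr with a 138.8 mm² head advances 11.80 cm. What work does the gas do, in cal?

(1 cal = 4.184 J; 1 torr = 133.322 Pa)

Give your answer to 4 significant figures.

2749 torr → 366502 Pa
138.8 mm² → 1.388×10⁻⁴ m²
F = P × A = 366502 × 1.388×10⁻⁴ = 50.8705 N
11.80 cm → 0.118 m
W = F × d = 50.8705 × 0.118 = 6.00272 J
In cal: 6.00272 / 4.184 = 1.43468 cal

1.435 cal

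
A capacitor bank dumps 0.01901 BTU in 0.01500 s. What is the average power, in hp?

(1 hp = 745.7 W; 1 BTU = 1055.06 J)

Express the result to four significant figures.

0.01901 BTU × 1055.06 → 20.0567 J
P = E / t = 20.0567 J / 0.015 s = 1337.11 W
1337.11 W ÷ (745.7 W/hp) = 1.79309 hp

1.793 hp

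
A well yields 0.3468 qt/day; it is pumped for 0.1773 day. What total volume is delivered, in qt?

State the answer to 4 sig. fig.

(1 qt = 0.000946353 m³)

0.06149 qt

0.3468 qt/day → 3.79856×10⁻⁹ m³/s
0.1773 day → 15318.7 s
V = Q × t = 3.79856×10⁻⁹ × 15318.7 = 5.8189×10⁻⁵ m³
In qt: 5.8189×10⁻⁵ / 0.000946353 = 0.0614876 qt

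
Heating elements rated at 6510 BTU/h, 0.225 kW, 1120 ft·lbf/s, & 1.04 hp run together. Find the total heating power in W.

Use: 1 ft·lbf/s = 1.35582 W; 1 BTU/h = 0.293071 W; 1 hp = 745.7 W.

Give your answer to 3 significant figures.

6510 BTU/h × 0.293071 = 1907.89 W
0.225 kW × 1000 = 225 W
1120 ft·lbf/s × 1.35582 = 1518.52 W
1.04 hp × 745.7 = 775.528 W
Total: 1907.89 + 225 + 1518.52 + 775.528 = 4426.94 W

4430 W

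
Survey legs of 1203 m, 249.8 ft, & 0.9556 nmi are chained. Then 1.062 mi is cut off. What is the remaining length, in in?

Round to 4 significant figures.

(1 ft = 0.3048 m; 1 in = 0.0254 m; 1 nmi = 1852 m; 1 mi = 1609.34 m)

5.275×10⁴ in

1203 m (already m)
249.8 ft × 0.3048 = 76.139 m
0.9556 nmi × 1852 = 1769.77 m
1.062 mi × 1609.34 = 1709.12 m
Sum: 1203 + 76.139 + 1769.77 − 1709.12 = 1339.79 m
In in: 1339.79 / 0.0254 = 52747.6 in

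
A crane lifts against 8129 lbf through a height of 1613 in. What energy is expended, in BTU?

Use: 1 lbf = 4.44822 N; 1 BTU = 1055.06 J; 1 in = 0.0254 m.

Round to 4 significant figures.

8129 lbf × 4.44822 → 36159.6 N
1613 in × 0.0254 → 40.9702 m
W = F × d = 36159.6 N × 40.9702 m = 1.48147×10⁶ J
1.48147×10⁶ J ÷ (1055.06 J/BTU) = 1404.16 BTU

1404 BTU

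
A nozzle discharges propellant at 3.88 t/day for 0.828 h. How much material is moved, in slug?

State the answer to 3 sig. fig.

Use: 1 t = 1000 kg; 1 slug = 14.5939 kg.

3.88 t/day → 0.0449074 kg/s
0.828 h → 2980.8 s
m = ṁ × t = 0.0449074 × 2980.8 = 133.86 kg
In slug: 133.86 / 14.5939 = 9.17233 slug

9.17 slug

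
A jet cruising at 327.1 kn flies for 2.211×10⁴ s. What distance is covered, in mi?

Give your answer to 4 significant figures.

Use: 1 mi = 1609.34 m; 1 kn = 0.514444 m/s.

327.1 kn × 0.514444 = 168.275 m/s
d = v × t = 168.275 m/s × 22110 s = 3.72056×10⁶ m
3.72056×10⁶ m ÷ (1609.34 m/mi) = 2311.85 mi

2312 mi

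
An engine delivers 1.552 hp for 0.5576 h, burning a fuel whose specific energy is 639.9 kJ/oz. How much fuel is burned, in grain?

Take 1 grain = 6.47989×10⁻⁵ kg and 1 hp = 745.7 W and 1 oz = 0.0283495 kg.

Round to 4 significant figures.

1.552 hp → 1157.33 W
0.5576 h → 2007.36 s
E = P × t = 1157.33 × 2007.36 = 2.32318×10⁶ J
639.9 kJ/oz → 2.25718×10⁷ J/kg
m = E / e_s = 2.32318×10⁶ / 2.25718×10⁷ = 0.102924 kg
In grain: 0.102924 / 6.47989×10⁻⁵ = 1588.36 grain

1588 grain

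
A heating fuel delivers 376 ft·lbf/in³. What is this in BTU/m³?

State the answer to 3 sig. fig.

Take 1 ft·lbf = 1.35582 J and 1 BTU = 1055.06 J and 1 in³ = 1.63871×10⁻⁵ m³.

376 ft·lbf/in³ × 1.35582 J/ft·lbf ÷ 1.63871×10⁻⁵ m³/in³ = 3.11091×10⁷ J/m³
3.11091×10⁷ J/m³ ÷ 1055.06 J/BTU = 29485.6 BTU/m³

2.95×10⁴ BTU/m³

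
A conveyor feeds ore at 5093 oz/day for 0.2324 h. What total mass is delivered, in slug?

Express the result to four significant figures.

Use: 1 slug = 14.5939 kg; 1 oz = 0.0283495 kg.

0.09580 slug

5093 oz/day → 0.00167111 kg/s
0.2324 h → 836.64 s
m = ṁ × t = 0.00167111 × 836.64 = 1.39812 kg
In slug: 1.39812 / 14.5939 = 0.0958017 slug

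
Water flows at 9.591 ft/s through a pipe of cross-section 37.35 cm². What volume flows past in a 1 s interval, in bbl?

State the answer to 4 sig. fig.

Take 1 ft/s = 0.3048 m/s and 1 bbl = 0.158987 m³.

0.06868 bbl

9.591 ft/s × 0.3048 = 2.92334 m/s
37.35 cm² × 0.0001 = 0.003735 m²
V = v × A × t = 2.92334 m/s × 0.003735 m² × 1 s = 0.0109187 m³
0.0109187 m³ ÷ (0.158987 m³/bbl) = 0.0686767 bbl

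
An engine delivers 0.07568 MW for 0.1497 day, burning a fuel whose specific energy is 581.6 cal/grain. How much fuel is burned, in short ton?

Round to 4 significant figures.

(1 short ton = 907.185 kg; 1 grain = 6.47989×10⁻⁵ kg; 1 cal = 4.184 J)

0.07568 MW → 75680 W
0.1497 day → 12934.1 s
E = P × t = 75680 × 12934.1 = 9.78853×10⁸ J
581.6 cal/grain → 3.75533×10⁷ J/kg
m = E / e_s = 9.78853×10⁸ / 3.75533×10⁷ = 26.0657 kg
In short ton: 26.0657 / 907.185 = 0.0287325 short ton

0.02873 short ton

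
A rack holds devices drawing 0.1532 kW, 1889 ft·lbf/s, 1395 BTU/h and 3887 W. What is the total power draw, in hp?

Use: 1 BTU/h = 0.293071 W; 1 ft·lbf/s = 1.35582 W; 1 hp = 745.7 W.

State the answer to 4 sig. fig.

0.1532 kW × 1000 → 153.2 W
1889 ft·lbf/s × 1.35582 → 2561.14 W
1395 BTU/h × 0.293071 → 408.834 W
3887 W (already W)
Total: 153.2 + 2561.14 + 408.834 + 3887 = 7010.17 W
In hp: 7010.17 / 745.7 = 9.40079 hp

9.401 hp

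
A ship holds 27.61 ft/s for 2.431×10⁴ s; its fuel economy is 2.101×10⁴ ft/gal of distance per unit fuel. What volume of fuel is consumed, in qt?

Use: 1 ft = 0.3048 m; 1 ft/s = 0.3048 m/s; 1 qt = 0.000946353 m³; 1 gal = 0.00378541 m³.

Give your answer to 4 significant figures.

27.61 ft/s → 8.41553 m/s
d = v × t = 8.41553 × 24310 = 204582 m
2.101×10⁴ ft/gal → 1.69172×10⁶ m/m³
V = d / (distance per unit fuel) = 204582 / 1.69172×10⁶ = 0.120931 m³
In qt: 0.120931 / 0.000946353 = 127.786 qt

127.8 qt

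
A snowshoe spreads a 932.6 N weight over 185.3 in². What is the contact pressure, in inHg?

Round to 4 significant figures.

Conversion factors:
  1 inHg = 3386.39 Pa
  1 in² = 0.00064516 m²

2.304 inHg

185.3 in² × 0.00064516 = 0.119548 m²
P = F / A = 932.6 N / 0.119548 m² = 7801.05 Pa
7801.05 Pa ÷ (3386.39 Pa/inHg) = 2.30365 inHg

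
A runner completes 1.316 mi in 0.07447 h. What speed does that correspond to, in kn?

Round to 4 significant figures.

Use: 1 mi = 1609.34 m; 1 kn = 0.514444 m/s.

1.316 mi × 1609.34 → 2117.89 m
0.07447 h × 3600 → 268.092 s
v = d / t = 2117.89 m / 268.092 s = 7.89986 m/s
7.89986 m/s ÷ (0.514444 m/s/kn) = 15.3561 kn

15.36 kn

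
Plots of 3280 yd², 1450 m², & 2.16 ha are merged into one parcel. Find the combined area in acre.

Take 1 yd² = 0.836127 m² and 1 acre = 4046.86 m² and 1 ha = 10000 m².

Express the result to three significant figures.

3280 yd² × 0.836127 = 2742.5 m²
1450 m² (already m²)
2.16 ha × 10000 = 21600 m²
Total: 2742.5 + 1450 + 21600 = 25792.5 m²
In acre: 25792.5 / 4046.86 = 6.37346 acre

6.37 acre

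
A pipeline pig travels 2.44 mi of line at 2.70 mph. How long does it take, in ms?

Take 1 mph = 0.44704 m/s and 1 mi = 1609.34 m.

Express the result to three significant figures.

2.44 mi × 1609.34 = 3926.79 m
2.70 mph × 0.44704 = 1.20701 m/s
t = d / v = 3926.79 m / 1.20701 m/s = 3253.32 s
3253.32 s ÷ (0.001 s/ms) = 3.25332×10⁶ ms

3.25×10⁶ ms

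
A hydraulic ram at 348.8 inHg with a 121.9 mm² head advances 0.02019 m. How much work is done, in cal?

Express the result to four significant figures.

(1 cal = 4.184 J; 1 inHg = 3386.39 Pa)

348.8 inHg → 1.18117×10⁶ Pa
121.9 mm² → 1.219×10⁻⁴ m²
F = P × A = 1.18117×10⁶ × 1.219×10⁻⁴ = 143.985 N
W = F × d = 143.985 × 0.02019 = 2.90706 J
In cal: 2.90706 / 4.184 = 0.694804 cal

0.6948 cal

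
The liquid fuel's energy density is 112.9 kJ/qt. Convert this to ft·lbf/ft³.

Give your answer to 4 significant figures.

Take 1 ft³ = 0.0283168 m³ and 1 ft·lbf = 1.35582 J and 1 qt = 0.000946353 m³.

2.492×10⁶ ft·lbf/ft³

112.9 kJ/qt × 1000 J/kJ ÷ 0.000946353 m³/qt = 1.193×10⁸ J/m³
1.193×10⁸ J/m³ ÷ 1.35582 J/ft·lbf × 0.0283168 m³/ft³ = 2.49162×10⁶ ft·lbf/ft³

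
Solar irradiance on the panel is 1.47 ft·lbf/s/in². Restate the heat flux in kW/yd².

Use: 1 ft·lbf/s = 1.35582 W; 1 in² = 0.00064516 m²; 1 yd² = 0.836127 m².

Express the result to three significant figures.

1.47 ft·lbf/s/in² × 1.35582 W/ft·lbf/s ÷ 0.00064516 m²/in² = 3089.24 W/m²
3089.24 W/m² ÷ 1000 W/kW × 0.836127 m²/yd² = 2.583 kW/yd²

2.58 kW/yd²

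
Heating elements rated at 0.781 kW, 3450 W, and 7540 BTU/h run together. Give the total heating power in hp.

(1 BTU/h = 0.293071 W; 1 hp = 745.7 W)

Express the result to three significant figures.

8.64 hp

0.781 kW × 1000 → 781 W
3450 W (already W)
7540 BTU/h × 0.293071 → 2209.76 W
Sum: 781 + 3450 + 2209.76 = 6440.76 W
In hp: 6440.76 / 745.7 = 8.6372 hp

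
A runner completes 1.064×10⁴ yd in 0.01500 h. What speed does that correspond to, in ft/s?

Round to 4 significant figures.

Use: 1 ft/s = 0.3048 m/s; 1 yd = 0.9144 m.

1.064×10⁴ yd × 0.9144 → 9729.22 m
0.01500 h × 3600 → 54 s
v = d / t = 9729.22 m / 54 s = 180.171 m/s
180.171 m/s ÷ (0.3048 m/s/ft/s) = 591.112 ft/s

591.1 ft/s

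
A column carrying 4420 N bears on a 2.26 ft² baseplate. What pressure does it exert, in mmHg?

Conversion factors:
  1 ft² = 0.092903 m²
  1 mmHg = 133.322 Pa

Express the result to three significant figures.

158 mmHg

2.26 ft² × 0.092903 = 0.209961 m²
P = F / A = 4420 N / 0.209961 m² = 21051.5 Pa
21051.5 Pa ÷ (133.322 Pa/mmHg) = 157.9 mmHg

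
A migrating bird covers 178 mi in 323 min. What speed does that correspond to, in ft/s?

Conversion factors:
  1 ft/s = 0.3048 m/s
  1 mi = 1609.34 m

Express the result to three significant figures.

178 mi × 1609.34 → 286463 m
323 min × 60 → 19380 s
v = d / t = 286463 m / 19380 s = 14.7814 m/s
14.7814 m/s ÷ (0.3048 m/s/ft/s) = 48.4954 ft/s

48.5 ft/s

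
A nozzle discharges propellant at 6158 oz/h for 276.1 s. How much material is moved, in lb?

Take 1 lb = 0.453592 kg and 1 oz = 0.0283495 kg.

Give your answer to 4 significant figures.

29.52 lb

6158 oz/h → 0.0484934 kg/s
m = ṁ × t = 0.0484934 × 276.1 = 13.389 kg
In lb: 13.389 / 0.453592 = 29.5177 lb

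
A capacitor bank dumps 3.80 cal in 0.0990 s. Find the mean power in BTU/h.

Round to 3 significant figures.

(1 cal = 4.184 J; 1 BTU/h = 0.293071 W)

3.80 cal × 4.184 = 15.8992 J
P = E / t = 15.8992 J / 0.099 s = 160.598 W
160.598 W ÷ (0.293071 W/BTU/h) = 547.983 BTU/h

548 BTU/h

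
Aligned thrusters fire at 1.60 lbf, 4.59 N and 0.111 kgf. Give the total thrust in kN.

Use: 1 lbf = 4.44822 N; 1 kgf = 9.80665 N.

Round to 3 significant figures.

1.60 lbf × 4.44822 = 7.11715 N
4.59 N (already N)
0.111 kgf × 9.80665 = 1.08854 N
Combined: 7.11715 + 4.59 + 1.08854 = 12.7957 N
In kN: 12.7957 / 1000 = 0.0127957 kN

0.0128 kN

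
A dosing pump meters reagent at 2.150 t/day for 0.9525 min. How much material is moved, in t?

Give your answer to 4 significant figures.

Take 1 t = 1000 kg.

2.150 t/day → 0.0248843 kg/s
0.9525 min → 57.15 s
m = ṁ × t = 0.0248843 × 57.15 = 1.42214 kg
In t: 1.42214 / 1000 = 0.00142214 t

0.001422 t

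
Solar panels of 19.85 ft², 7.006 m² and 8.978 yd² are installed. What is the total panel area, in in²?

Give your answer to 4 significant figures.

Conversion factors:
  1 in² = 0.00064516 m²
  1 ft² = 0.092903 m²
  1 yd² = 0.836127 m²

19.85 ft² × 0.092903 → 1.84412 m²
7.006 m² (already m²)
8.978 yd² × 0.836127 → 7.50675 m²
Sum: 1.84412 + 7.006 + 7.50675 = 16.3569 m²
In in²: 16.3569 / 0.00064516 = 25353.2 in²

2.535×10⁴ in²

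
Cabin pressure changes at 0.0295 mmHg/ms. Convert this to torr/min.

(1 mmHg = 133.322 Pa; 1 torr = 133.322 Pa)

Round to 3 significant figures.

0.0295 mmHg/ms × 133.322 Pa/mmHg ÷ 0.001 s/ms = 3933 Pa/s
3933 Pa/s ÷ 133.322 Pa/torr × 60 s/min = 1770 torr/min

1770 torr/min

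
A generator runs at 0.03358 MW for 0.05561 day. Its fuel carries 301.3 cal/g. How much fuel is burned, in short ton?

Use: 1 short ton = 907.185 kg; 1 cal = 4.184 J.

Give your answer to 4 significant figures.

0.03358 MW → 33580 W
0.05561 day → 4804.7 s
E = P × t = 33580 × 4804.7 = 1.61342×10⁸ J
301.3 cal/g → 1.26064×10⁶ J/kg
m = E / e_s = 1.61342×10⁸ / 1.26064×10⁶ = 127.984 kg
In short ton: 127.984 / 907.185 = 0.141078 short ton

0.1411 short ton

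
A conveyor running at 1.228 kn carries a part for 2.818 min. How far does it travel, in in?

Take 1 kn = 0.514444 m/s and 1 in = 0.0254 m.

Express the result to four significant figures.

4205 in

1.228 kn × 0.514444 = 0.631737 m/s
2.818 min × 60 = 169.08 s
d = v × t = 0.631737 m/s × 169.08 s = 106.814 m
106.814 m ÷ (0.0254 m/in) = 4205.28 in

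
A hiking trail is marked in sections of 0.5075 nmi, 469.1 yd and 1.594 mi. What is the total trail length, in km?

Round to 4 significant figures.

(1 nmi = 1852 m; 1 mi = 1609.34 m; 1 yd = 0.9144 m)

0.5075 nmi × 1852 = 939.89 m
469.1 yd × 0.9144 = 428.945 m
1.594 mi × 1609.34 = 2565.29 m
Total: 939.89 + 428.945 + 2565.29 = 3934.12 m
In km: 3934.12 / 1000 = 3.93412 km

3.934 km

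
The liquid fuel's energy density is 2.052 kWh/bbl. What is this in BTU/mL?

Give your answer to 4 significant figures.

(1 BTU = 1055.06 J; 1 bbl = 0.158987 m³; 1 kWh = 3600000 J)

0.04404 BTU/mL

2.052 kWh/bbl × 3600000 J/kWh ÷ 0.158987 m³/bbl = 4.64642×10⁷ J/m³
4.64642×10⁷ J/m³ ÷ 1055.06 J/BTU × 10⁻⁶ m³/mL = 0.0440394 BTU/mL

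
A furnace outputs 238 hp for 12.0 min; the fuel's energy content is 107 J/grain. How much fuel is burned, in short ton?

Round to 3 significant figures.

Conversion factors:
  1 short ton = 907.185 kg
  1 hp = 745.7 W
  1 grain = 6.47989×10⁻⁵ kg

238 hp → 177477 W
12.0 min → 720 s
E = P × t = 177477 × 720 = 1.27783×10⁸ J
107 J/grain → 1.65126×10⁶ J/kg
m = E / e_s = 1.27783×10⁸ / 1.65126×10⁶ = 77.3851 kg
In short ton: 77.3851 / 907.185 = 0.0853024 short ton

0.0853 short ton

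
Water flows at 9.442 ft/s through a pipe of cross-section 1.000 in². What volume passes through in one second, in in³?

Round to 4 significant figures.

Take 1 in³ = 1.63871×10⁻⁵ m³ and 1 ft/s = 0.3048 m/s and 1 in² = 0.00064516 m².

113.3 in³

9.442 ft/s × 0.3048 → 2.87792 m/s
1.000 in² × 0.00064516 → 6.4516×10⁻⁴ m²
V = v × A × t = 2.87792 m/s × 6.4516×10⁻⁴ m² × 1 s = 0.00185672 m³
0.00185672 m³ ÷ (1.63871×10⁻⁵ m³/in³) = 113.304 in³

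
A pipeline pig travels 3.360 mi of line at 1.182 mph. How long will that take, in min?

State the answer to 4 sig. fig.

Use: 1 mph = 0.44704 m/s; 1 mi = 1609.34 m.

3.360 mi × 1609.34 = 5407.38 m
1.182 mph × 0.44704 = 0.528401 m/s
t = d / v = 5407.38 m / 0.528401 m/s = 10233.5 s
10233.5 s ÷ (60 s/min) = 170.558 min

170.6 min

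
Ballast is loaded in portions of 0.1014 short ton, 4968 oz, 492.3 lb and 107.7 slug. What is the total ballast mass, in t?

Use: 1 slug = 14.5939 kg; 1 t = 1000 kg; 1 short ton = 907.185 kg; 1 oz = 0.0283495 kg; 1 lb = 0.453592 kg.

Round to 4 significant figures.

2.028 t

0.1014 short ton × 907.185 → 91.9886 kg
4968 oz × 0.0283495 → 140.84 kg
492.3 lb × 0.453592 → 223.303 kg
107.7 slug × 14.5939 → 1571.76 kg
Sum: 91.9886 + 140.84 + 223.303 + 1571.76 = 2027.89 kg
In t: 2027.89 / 1000 = 2.02789 t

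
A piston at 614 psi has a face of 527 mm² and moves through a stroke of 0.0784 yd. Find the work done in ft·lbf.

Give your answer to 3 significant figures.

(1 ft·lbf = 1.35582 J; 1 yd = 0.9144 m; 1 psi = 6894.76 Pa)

118 ft·lbf

614 psi → 4.23338×10⁶ Pa
527 mm² → 5.27×10⁻⁴ m²
F = P × A = 4.23338×10⁶ × 5.27×10⁻⁴ = 2230.99 N
0.0784 yd → 0.071689 m
W = F × d = 2230.99 × 0.071689 = 159.937 J
In ft·lbf: 159.937 / 1.35582 = 117.963 ft·lbf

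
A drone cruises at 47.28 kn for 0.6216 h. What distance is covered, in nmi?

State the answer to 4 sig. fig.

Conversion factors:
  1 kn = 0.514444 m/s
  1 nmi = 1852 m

47.28 kn × 0.514444 → 24.3229 m/s
0.6216 h × 3600 → 2237.76 s
d = v × t = 24.3229 m/s × 2237.76 s = 54428.8 m
54428.8 m ÷ (1852 m/nmi) = 29.3892 nmi

29.39 nmi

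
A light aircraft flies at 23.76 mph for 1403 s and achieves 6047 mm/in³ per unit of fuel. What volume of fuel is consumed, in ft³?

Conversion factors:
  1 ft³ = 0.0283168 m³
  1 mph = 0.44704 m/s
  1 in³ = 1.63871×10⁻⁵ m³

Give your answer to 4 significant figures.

23.76 mph → 10.6217 m/s
d = v × t = 10.6217 × 1403 = 14902.2 m
6047 mm/in³ → 369010 m/m³
V = d / (distance per unit fuel) = 14902.2 / 369010 = 0.0403843 m³
In ft³: 0.0403843 / 0.0283168 = 1.42616 ft³

1.426 ft³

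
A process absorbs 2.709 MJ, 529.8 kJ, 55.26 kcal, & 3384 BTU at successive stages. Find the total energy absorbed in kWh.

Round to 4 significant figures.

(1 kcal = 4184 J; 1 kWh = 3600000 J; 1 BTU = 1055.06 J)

1.956 kWh

2.709 MJ × 1000000 = 2.709×10⁶ J
529.8 kJ × 1000 = 529800 J
55.26 kcal × 4184 = 231208 J
3384 BTU × 1055.06 = 3.57032×10⁶ J
Total: 2.709×10⁶ + 529800 + 231208 + 3.57032×10⁶ = 7.04033×10⁶ J
In kWh: 7.04033×10⁶ / 3600000 = 1.95565 kWh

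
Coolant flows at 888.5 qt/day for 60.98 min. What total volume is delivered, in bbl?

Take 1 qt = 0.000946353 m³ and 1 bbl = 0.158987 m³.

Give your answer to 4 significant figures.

0.2240 bbl

888.5 qt/day → 9.73188×10⁻⁶ m³/s
60.98 min → 3658.8 s
V = Q × t = 9.73188×10⁻⁶ × 3658.8 = 0.035607 m³
In bbl: 0.035607 / 0.158987 = 0.223962 bbl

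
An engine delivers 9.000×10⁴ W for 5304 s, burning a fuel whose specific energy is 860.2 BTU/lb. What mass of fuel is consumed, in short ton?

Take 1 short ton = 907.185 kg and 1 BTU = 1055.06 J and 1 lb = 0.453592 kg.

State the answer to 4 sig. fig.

0.2630 short ton

E = P × t = 90000 × 5304 = 4.7736×10⁸ J
860.2 BTU/lb → 2.00083×10⁶ J/kg
m = E / e_s = 4.7736×10⁸ / 2.00083×10⁶ = 238.581 kg
In short ton: 238.581 / 907.185 = 0.26299 short ton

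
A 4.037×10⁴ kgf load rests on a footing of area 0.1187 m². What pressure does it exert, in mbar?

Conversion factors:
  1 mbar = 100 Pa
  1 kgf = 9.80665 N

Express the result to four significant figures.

4.037×10⁴ kgf × 9.80665 = 395894 N
P = F / A = 395894 N / 0.1187 m² = 3.33525×10⁶ Pa
3.33525×10⁶ Pa ÷ (100 Pa/mbar) = 33352.5 mbar

3.335×10⁴ mbar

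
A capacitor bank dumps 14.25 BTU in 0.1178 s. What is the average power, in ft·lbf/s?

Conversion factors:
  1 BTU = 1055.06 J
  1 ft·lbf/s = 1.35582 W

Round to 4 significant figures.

14.25 BTU × 1055.06 = 15034.6 J
P = E / t = 15034.6 J / 0.1178 s = 127628 W
127628 W ÷ (1.35582 W/ft·lbf/s) = 94133.4 ft·lbf/s

9.413×10⁴ ft·lbf/s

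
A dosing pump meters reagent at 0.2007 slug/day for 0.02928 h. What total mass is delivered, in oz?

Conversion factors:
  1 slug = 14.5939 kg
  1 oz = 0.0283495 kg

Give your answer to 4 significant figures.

0.2007 slug/day → 3.39004×10⁻⁵ kg/s
0.02928 h → 105.408 s
m = ṁ × t = 3.39004×10⁻⁵ × 105.408 = 0.00357337 kg
In oz: 0.00357337 / 0.0283495 = 0.126047 oz

0.1260 oz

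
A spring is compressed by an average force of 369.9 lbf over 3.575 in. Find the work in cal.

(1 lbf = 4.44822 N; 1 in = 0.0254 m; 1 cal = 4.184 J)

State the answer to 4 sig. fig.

369.9 lbf × 4.44822 → 1645.4 N
3.575 in × 0.0254 → 0.090805 m
W = F × d = 1645.4 N × 0.090805 m = 149.411 J
149.411 J ÷ (4.184 J/cal) = 35.7101 cal

35.71 cal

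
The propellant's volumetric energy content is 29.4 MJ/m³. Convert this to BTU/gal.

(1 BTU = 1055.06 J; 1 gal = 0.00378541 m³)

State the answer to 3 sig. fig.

29.4 MJ/m³ × 1000000 J/MJ = 2.94×10⁷ J/m³
2.94×10⁷ J/m³ ÷ 1055.06 J/BTU × 0.00378541 m³/gal = 105.483 BTU/gal

105 BTU/gal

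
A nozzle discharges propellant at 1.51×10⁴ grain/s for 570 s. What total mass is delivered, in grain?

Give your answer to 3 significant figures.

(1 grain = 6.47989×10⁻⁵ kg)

1.51×10⁴ grain/s → 0.978463 kg/s
m = ṁ × t = 0.978463 × 570 = 557.724 kg
In grain: 557.724 / 6.47989×10⁻⁵ = 8.607×10⁶ grain

8.61×10⁶ grain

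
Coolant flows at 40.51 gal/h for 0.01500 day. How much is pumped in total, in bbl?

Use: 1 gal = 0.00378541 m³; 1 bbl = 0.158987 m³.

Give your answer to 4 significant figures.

40.51 gal/h → 4.25964×10⁻⁵ m³/s
0.01500 day → 1296 s
V = Q × t = 4.25964×10⁻⁵ × 1296 = 0.0552049 m³
In bbl: 0.0552049 / 0.158987 = 0.347229 bbl

0.3472 bbl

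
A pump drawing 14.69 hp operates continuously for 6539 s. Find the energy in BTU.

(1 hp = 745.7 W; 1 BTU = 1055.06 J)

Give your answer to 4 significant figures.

6.789×10⁴ BTU

14.69 hp × 745.7 = 10954.3 W
E = P × t = 10954.3 W × 6539 s = 7.16302×10⁷ J
7.16302×10⁷ J ÷ (1055.06 J/BTU) = 67892.1 BTU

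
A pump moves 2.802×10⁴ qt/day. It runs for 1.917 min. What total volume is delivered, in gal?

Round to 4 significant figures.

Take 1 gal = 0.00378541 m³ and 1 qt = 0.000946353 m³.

9.325 gal

2.802×10⁴ qt/day → 3.06908×10⁻⁴ m³/s
1.917 min → 115.02 s
V = Q × t = 3.06908×10⁻⁴ × 115.02 = 0.0353006 m³
In gal: 0.0353006 / 0.00378541 = 9.32544 gal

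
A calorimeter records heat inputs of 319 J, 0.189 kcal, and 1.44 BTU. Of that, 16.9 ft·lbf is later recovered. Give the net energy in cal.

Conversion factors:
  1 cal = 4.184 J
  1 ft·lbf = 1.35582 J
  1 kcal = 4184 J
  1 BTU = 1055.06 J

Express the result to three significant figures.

319 J (already J)
0.189 kcal × 4184 → 790.776 J
1.44 BTU × 1055.06 → 1519.29 J
16.9 ft·lbf × 1.35582 → 22.9134 J
Net: 319 + 790.776 + 1519.29 − 22.9134 = 2606.15 J
In cal: 2606.15 / 4.184 = 622.885 cal

623 cal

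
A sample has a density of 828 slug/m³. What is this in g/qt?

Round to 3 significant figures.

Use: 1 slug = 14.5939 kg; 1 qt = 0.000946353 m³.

828 slug/m³ × 14.5939 kg/slug = 12083.7 kg/m³
12083.7 kg/m³ ÷ 0.001 kg/g × 0.000946353 m³/qt = 11435.4 g/qt

1.14×10⁴ g/qt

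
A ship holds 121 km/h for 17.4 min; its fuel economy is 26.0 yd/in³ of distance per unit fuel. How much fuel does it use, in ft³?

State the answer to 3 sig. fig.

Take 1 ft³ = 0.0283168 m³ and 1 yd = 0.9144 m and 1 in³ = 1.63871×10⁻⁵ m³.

0.854 ft³

121 km/h → 33.6111 m/s
17.4 min → 1044 s
d = v × t = 33.6111 × 1044 = 35090 m
26.0 yd/in³ → 1.4508×10⁶ m/m³
V = d / (distance per unit fuel) = 35090 / 1.4508×10⁶ = 0.0241867 m³
In ft³: 0.0241867 / 0.0283168 = 0.854147 ft³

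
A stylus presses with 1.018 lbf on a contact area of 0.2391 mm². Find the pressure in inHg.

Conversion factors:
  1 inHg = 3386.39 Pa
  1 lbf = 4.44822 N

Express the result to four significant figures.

1.018 lbf × 4.44822 → 4.52829 N
0.2391 mm² × 10⁻⁶ → 2.391×10⁻⁷ m²
P = F / A = 4.52829 N / 2.391×10⁻⁷ m² = 1.89389×10⁷ Pa
1.89389×10⁷ Pa ÷ (3386.39 Pa/inHg) = 5592.65 inHg

5593 inHg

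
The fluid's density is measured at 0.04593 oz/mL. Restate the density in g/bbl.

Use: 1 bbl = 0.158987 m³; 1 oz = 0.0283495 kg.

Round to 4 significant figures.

0.04593 oz/mL × 0.0283495 kg/oz ÷ 10⁻⁶ m³/mL = 1302.09 kg/m³
1302.09 kg/m³ ÷ 0.001 kg/g × 0.158987 m³/bbl = 207015 g/bbl

2.070×10⁵ g/bbl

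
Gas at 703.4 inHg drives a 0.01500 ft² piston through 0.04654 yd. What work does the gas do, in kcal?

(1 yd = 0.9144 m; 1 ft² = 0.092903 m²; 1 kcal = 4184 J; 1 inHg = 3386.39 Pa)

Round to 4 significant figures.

0.03376 kcal

703.4 inHg → 2.38199×10⁶ Pa
0.01500 ft² → 0.00139354 m²
F = P × A = 2.38199×10⁶ × 0.00139354 = 3319.4 N
0.04654 yd → 0.0425562 m
W = F × d = 3319.4 × 0.0425562 = 141.261 J
In kcal: 141.261 / 4184 = 0.0337622 kcal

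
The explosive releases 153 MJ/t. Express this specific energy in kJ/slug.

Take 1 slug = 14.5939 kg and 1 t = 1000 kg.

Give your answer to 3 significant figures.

153 MJ/t × 1000000 J/MJ ÷ 1000 kg/t = 153000 J/kg
153000 J/kg ÷ 1000 J/kJ × 14.5939 kg/slug = 2232.87 kJ/slug

2230 kJ/slug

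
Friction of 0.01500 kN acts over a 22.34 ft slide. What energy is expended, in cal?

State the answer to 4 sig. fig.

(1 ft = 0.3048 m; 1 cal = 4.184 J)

0.01500 kN × 1000 → 15 N
22.34 ft × 0.3048 → 6.80923 m
W = F × d = 15 N × 6.80923 m = 102.138 J
102.138 J ÷ (4.184 J/cal) = 24.4116 cal

24.41 cal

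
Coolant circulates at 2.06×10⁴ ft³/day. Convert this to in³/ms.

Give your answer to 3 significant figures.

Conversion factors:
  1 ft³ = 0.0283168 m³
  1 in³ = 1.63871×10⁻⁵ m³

2.06×10⁴ ft³/day × 0.0283168 m³/ft³ ÷ 86400 s/day = 0.00675146 m³/s
0.00675146 m³/s ÷ 1.63871×10⁻⁵ m³/in³ × 0.001 s/ms = 0.411998 in³/ms

0.412 in³/ms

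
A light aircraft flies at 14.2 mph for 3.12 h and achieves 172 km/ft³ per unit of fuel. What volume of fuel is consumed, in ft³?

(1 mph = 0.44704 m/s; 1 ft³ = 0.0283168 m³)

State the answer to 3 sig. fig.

0.415 ft³

14.2 mph → 6.34797 m/s
3.12 h → 11232 s
d = v × t = 6.34797 × 11232 = 71300.4 m
172 km/ft³ → 6.07413×10⁶ m/m³
V = d / (distance per unit fuel) = 71300.4 / 6.07413×10⁶ = 0.0117384 m³
In ft³: 0.0117384 / 0.0283168 = 0.414538 ft³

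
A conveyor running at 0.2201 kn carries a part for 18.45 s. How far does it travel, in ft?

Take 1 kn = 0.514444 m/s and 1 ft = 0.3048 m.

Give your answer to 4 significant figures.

0.2201 kn × 0.514444 = 0.113229 m/s
d = v × t = 0.113229 m/s × 18.45 s = 2.08908 m
2.08908 m ÷ (0.3048 m/ft) = 6.85394 ft

6.854 ft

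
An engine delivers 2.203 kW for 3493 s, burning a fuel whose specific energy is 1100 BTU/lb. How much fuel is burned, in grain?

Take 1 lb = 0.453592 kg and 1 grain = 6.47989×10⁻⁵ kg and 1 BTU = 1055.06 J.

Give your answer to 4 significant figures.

2.203 kW → 2203 W
E = P × t = 2203 × 3493 = 7.69508×10⁶ J
1100 BTU/lb → 2.55861×10⁶ J/kg
m = E / e_s = 7.69508×10⁶ / 2.55861×10⁶ = 3.00752 kg
In grain: 3.00752 / 6.47989×10⁻⁵ = 46413.1 grain

4.641×10⁴ grain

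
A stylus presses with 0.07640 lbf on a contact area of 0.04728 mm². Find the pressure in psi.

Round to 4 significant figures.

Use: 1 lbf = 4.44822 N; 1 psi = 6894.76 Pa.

1043 psi

0.07640 lbf × 4.44822 = 0.339844 N
0.04728 mm² × 10⁻⁶ = 4.728×10⁻⁸ m²
P = F / A = 0.339844 N / 4.728×10⁻⁸ m² = 7.1879×10⁶ Pa
7.1879×10⁶ Pa ÷ (6894.76 Pa/psi) = 1042.52 psi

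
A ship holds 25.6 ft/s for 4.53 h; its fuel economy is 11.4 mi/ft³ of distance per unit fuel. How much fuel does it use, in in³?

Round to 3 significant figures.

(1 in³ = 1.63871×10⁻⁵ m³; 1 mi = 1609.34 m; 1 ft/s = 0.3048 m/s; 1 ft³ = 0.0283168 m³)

25.6 ft/s → 7.80288 m/s
4.53 h → 16308 s
d = v × t = 7.80288 × 16308 = 127249 m
11.4 mi/ft³ → 647901 m/m³
V = d / (distance per unit fuel) = 127249 / 647901 = 0.196402 m³
In in³: 0.196402 / 1.63871×10⁻⁵ = 11985.2 in³

1.20×10⁴ in³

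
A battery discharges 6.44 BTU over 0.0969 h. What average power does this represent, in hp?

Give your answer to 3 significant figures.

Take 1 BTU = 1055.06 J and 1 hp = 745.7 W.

6.44 BTU × 1055.06 → 6794.59 J
0.0969 h × 3600 → 348.84 s
P = E / t = 6794.59 J / 348.84 s = 19.4777 W
19.4777 W ÷ (745.7 W/hp) = 0.02612 hp

0.0261 hp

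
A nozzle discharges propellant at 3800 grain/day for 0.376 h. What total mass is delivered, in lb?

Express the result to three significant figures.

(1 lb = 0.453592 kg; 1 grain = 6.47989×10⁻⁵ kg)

3800 grain/day → 2.84995×10⁻⁶ kg/s
0.376 h → 1353.6 s
m = ṁ × t = 2.84995×10⁻⁶ × 1353.6 = 0.00385769 kg
In lb: 0.00385769 / 0.453592 = 0.00850476 lb

0.00850 lb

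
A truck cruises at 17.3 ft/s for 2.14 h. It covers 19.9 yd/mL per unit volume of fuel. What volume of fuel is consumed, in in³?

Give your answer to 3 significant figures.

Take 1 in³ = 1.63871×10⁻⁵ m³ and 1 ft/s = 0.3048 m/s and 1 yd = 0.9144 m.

17.3 ft/s → 5.27304 m/s
2.14 h → 7704 s
d = v × t = 5.27304 × 7704 = 40623.5 m
19.9 yd/mL → 1.81966×10⁷ m/m³
V = d / (distance per unit fuel) = 40623.5 / 1.81966×10⁷ = 0.00223248 m³
In in³: 0.00223248 / 1.63871×10⁻⁵ = 136.234 in³

136 in³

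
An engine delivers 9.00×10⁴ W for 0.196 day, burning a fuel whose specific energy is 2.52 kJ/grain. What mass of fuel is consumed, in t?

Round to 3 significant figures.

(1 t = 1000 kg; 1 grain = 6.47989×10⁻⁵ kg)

0.196 day → 16934.4 s
E = P × t = 90000 × 16934.4 = 1.5241×10⁹ J
2.52 kJ/grain → 3.88895×10⁷ J/kg
m = E / e_s = 1.5241×10⁹ / 3.88895×10⁷ = 39.1905 kg
In t: 39.1905 / 1000 = 0.0391905 t

0.0392 t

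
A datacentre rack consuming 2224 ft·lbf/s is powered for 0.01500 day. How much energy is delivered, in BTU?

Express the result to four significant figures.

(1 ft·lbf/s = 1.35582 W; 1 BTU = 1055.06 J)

2224 ft·lbf/s × 1.35582 = 3015.34 W
0.01500 day × 86400 = 1296 s
E = P × t = 3015.34 W × 1296 s = 3.90788×10⁶ J
3.90788×10⁶ J ÷ (1055.06 J/BTU) = 3703.94 BTU

3704 BTU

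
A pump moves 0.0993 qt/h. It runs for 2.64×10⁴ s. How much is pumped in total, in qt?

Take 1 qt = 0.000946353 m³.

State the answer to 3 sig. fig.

0.728 qt

0.0993 qt/h → 2.61036×10⁻⁸ m³/s
V = Q × t = 2.61036×10⁻⁸ × 26400 = 6.89135×10⁻⁴ m³
In qt: 6.89135×10⁻⁴ / 0.000946353 = 0.728201 qt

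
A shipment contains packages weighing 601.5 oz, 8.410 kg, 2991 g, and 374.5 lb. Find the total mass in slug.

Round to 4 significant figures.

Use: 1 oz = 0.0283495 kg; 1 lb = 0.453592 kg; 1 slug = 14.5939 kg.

601.5 oz × 0.0283495 = 17.0522 kg
8.410 kg (already kg)
2991 g × 0.001 = 2.991 kg
374.5 lb × 0.453592 = 169.87 kg
Sum: 17.0522 + 8.41 + 2.991 + 169.87 = 198.323 kg
In slug: 198.323 / 14.5939 = 13.5894 slug

13.59 slug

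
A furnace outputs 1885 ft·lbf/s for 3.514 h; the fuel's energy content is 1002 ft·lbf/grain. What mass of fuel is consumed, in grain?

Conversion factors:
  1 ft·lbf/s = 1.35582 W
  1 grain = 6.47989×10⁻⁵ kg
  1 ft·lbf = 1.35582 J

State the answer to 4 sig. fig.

1885 ft·lbf/s → 2555.72 W
3.514 h → 12650.4 s
E = P × t = 2555.72 × 12650.4 = 3.23309×10⁷ J
1002 ft·lbf/grain → 2.09654×10⁷ J/kg
m = E / e_s = 3.23309×10⁷ / 2.09654×10⁷ = 1.54211 kg
In grain: 1.54211 / 6.47989×10⁻⁵ = 23798.4 grain

2.380×10⁴ grain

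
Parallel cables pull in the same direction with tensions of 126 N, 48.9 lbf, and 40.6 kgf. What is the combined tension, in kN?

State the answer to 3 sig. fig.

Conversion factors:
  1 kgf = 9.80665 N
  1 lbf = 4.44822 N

0.742 kN

126 N (already N)
48.9 lbf × 4.44822 → 217.518 N
40.6 kgf × 9.80665 → 398.15 N
Combined: 126 + 217.518 + 398.15 = 741.668 N
In kN: 741.668 / 1000 = 0.741668 kN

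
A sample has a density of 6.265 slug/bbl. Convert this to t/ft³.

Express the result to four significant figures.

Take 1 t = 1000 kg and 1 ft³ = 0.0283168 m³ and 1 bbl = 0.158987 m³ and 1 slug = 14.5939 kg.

0.01628 t/ft³

6.265 slug/bbl × 14.5939 kg/slug ÷ 0.158987 m³/bbl = 575.083 kg/m³
575.083 kg/m³ ÷ 1000 kg/t × 0.0283168 m³/ft³ = 0.0162845 t/ft³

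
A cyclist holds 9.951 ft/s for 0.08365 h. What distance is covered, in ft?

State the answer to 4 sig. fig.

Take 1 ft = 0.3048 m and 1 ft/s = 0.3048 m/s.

9.951 ft/s × 0.3048 → 3.03306 m/s
0.08365 h × 3600 → 301.14 s
d = v × t = 3.03306 m/s × 301.14 s = 913.376 m
913.376 m ÷ (0.3048 m/ft) = 2996.64 ft

2997 ft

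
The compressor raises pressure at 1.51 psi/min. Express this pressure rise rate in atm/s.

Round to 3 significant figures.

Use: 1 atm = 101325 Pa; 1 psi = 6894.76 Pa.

0.00171 atm/s

1.51 psi/min × 6894.76 Pa/psi ÷ 60 s/min = 173.518 Pa/s
173.518 Pa/s ÷ 101325 Pa/atm = 0.00171249 atm/s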